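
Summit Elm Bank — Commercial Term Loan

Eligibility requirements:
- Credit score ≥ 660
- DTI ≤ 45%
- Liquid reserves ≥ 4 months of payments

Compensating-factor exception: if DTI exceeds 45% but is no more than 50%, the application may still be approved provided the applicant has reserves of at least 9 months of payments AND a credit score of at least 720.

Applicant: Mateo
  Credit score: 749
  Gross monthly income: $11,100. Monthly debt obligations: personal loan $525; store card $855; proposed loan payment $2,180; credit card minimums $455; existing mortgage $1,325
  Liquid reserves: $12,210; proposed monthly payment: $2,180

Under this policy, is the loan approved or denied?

Credit score 749 ≥ 660 (meets base)
Total debts = (525 + 855 + 2,180 + 455 + 1,325) = 5,340. DTI = 5,340/11,100 = 48.1% > 45% — standard DTI limit exceeded.
Reserves: 12,210 ÷ 2,180 = 5.6 months (meets 4-month minimum)
48.1% falls in the override range (45%–50%), so the compensating-factor test applies.
Reserves 5.6 < 9 months; credit score 749 ≥ 720.
Override conditions not both satisfied; exception does not apply.

Denied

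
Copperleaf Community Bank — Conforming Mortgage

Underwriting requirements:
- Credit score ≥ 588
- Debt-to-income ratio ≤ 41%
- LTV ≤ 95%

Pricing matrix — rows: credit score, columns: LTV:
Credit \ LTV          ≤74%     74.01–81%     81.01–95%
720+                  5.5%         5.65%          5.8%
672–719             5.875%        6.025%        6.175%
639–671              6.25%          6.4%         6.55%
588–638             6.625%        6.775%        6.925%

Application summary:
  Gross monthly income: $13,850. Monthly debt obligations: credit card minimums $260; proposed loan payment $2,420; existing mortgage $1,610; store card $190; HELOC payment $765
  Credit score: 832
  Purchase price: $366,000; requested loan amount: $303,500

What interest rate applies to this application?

5.8%

Credit score 832 ≥ 588; Total monthly debts = (260 + 2,420 + 1,610 + 190 + 765) = 5,245. DTI = 5,245/13,850 = 37.9% ≤ 41%
LTV = 303,500/366,000 = 82.9% ≤ 95%
Score 832 is in the 720+ band; LTV 82.9% is in the 81.01–95% band → 5.8%.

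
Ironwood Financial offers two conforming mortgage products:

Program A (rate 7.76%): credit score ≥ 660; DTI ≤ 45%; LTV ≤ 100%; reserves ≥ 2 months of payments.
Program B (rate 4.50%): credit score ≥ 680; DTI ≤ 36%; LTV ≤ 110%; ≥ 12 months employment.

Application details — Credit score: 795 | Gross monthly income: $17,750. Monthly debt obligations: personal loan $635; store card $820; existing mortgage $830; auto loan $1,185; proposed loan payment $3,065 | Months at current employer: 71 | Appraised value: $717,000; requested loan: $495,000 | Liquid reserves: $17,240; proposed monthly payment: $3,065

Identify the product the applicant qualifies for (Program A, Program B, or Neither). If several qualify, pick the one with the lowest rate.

Total debts = (635 + 820 + 830 + 1,185 + 3,065) = 6,535; DTI = 6,535/17,750 = 36.8%.
LTV = 495,000/717,000 = 69%.
Reserves = 17,240/3,065 = 5.6 months.
Program A: score 795 ≥ 660; DTI 36.8% ≤ 45%; LTV 69% ≤ 100%; reserves 5.6 ≥ 2 mo → qualifies.
Program B: score 795 ≥ 680; DTI 36.8% > 36%; LTV 69% ≤ 110%; employment 71 ≥ 12 mo → does not qualify.

Program A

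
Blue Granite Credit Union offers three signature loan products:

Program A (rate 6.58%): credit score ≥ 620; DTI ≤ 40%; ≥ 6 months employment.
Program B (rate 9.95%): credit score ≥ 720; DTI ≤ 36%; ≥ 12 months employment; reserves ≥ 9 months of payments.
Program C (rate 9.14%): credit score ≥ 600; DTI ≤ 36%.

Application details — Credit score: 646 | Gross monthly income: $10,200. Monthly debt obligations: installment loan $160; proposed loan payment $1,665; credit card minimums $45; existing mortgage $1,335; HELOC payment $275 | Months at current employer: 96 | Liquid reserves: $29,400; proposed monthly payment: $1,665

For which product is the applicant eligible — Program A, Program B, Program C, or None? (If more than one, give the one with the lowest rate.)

Program A

Total debts = (160 + 1,665 + 45 + 1,335 + 275) = 3,480; DTI = 3,480/10,200 = 34.1%.
Reserves = 29,400/1,665 = 17.7 months.
Program A: score 646 ≥ 620; DTI 34.1% ≤ 40%; employment 96 ≥ 6 mo → qualifies.
Program B: score 646 < 720; DTI 34.1% ≤ 36%; employment 96 ≥ 12 mo; reserves 17.7 ≥ 9 mo → does not qualify.
Program C: score 646 ≥ 600; DTI 34.1% ≤ 36% → qualifies.
Qualifying: Program A, Program C. Lowest rate is 6.58% → Program A.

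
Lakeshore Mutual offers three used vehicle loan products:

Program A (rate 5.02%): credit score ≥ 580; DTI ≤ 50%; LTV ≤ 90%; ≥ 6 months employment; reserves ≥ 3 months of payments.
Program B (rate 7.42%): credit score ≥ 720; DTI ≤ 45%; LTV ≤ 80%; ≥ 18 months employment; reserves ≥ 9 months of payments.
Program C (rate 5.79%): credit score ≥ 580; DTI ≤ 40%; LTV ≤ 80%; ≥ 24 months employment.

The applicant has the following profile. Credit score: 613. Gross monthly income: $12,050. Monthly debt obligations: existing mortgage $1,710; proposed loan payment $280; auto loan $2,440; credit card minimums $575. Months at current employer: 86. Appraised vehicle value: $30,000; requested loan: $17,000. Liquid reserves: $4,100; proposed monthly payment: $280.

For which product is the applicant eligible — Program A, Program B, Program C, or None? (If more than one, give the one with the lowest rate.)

Total debts = (1,710 + 280 + 2,440 + 575) = 5,005; DTI = 5,005/12,050 = 41.5%.
LTV = 17,000/30,000 = 56.7%.
Reserves = 4,100/280 = 14.6 months.
Program A: score 613 ≥ 580; DTI 41.5% ≤ 50%; LTV 56.7% ≤ 90%; employment 86 ≥ 6 mo; reserves 14.6 ≥ 3 mo → qualifies.
Program B: score 613 < 720; DTI 41.5% ≤ 45%; LTV 56.7% ≤ 80%; employment 86 ≥ 18 mo; reserves 14.6 ≥ 9 mo → does not qualify.
Program C: score 613 ≥ 580; DTI 41.5% > 40%; LTV 56.7% ≤ 80%; employment 86 ≥ 24 mo → does not qualify.

Program A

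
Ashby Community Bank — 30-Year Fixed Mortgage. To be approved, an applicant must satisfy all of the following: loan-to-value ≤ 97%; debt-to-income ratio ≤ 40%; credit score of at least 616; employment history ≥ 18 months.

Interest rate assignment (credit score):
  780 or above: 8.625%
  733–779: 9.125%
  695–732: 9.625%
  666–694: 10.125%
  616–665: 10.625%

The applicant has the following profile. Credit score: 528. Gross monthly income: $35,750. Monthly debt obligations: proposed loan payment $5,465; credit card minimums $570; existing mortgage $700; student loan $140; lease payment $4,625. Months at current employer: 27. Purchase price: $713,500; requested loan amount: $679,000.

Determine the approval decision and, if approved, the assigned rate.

Credit score 528 < 616 (below minimum)
Total monthly debts = (5,465 + 570 + 700 + 140 + 4,625) = 11,500. DTI: 11,500 ÷ 35,750 = 32.2%, within the 40% cap
Employment 27 ≥ 18 months
Loan-to-value = 679,000/713,500 = 95.2% — pass (97% max)
Not all requirements met → denied.

Denied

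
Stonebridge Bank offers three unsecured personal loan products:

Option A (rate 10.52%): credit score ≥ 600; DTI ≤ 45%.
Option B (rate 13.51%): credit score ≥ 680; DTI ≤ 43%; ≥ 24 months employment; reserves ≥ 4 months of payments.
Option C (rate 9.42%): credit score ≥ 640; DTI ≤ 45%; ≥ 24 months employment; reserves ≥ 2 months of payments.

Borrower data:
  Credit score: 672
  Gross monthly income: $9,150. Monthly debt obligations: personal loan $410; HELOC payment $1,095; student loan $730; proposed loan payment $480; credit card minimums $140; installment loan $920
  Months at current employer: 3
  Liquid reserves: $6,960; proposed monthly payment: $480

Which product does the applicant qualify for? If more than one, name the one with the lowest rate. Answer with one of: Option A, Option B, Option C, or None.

Option A

Total debts = (410 + 1,095 + 730 + 480 + 140 + 920) = 3,775; DTI = 3,775/9,150 = 41.3%.
Reserves = 6,960/480 = 14.5 months.
Option A: score 672 ≥ 600; DTI 41.3% ≤ 45% → qualifies.
Option B: score 672 < 680; DTI 41.3% ≤ 43%; employment 3 < 24 mo; reserves 14.5 ≥ 4 mo → does not qualify.
Option C: score 672 ≥ 640; DTI 41.3% ≤ 45%; employment 3 < 24 mo; reserves 14.5 ≥ 2 mo → does not qualify.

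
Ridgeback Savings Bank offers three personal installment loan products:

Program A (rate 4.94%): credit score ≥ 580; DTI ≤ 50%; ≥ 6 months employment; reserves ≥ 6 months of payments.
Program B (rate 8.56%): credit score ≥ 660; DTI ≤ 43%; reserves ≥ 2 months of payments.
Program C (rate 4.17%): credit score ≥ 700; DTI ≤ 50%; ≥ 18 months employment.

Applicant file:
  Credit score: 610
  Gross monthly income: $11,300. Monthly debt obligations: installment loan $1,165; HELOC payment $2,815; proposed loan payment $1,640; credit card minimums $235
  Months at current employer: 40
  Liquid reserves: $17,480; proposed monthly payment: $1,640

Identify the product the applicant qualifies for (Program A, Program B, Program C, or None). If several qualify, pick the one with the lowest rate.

None

Total debts = (1,165 + 2,815 + 1,640 + 235) = 5,855; DTI = 5,855/11,300 = 51.8%.
Reserves = 17,480/1,640 = 10.7 months.
Program A: score 610 ≥ 580; DTI 51.8% > 50%; employment 40 ≥ 6 mo; reserves 10.7 ≥ 6 mo → does not qualify.
Program B: score 610 < 660; DTI 51.8% > 43%; reserves 10.7 ≥ 2 mo → does not qualify.
Program C: score 610 < 700; DTI 51.8% > 50%; employment 40 ≥ 18 mo → does not qualify.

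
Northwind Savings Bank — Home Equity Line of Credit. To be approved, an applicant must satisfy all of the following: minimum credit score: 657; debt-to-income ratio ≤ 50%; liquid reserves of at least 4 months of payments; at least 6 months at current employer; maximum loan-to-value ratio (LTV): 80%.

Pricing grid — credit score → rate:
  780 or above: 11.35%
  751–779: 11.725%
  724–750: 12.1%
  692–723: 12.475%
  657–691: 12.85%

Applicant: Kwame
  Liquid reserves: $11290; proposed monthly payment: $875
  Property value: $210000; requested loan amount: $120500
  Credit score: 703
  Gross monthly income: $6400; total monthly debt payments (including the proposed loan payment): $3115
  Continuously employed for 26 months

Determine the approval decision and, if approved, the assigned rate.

Approved at 12.475%

Credit score 703 ≥ 657 (meets minimum)
DTI: 3,115 ÷ 6,400 = 48.7%, within the 50% cap
Reserves = 11,290/875 = 12.9 months ≥ 4
Employment 26 ≥ 6 months
Loan-to-value = 120,500/210,000 = 57.4% — pass (80% max)
All requirements met. Score 703 falls in the 692–723 tier → 12.475%.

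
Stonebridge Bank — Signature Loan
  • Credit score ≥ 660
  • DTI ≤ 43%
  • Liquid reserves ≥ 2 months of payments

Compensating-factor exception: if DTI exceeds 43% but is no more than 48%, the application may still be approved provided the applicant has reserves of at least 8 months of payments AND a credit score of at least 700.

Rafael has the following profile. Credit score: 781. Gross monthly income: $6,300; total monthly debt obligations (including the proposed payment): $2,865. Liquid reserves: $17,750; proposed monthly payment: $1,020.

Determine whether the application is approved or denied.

Approved

Credit score 781 ≥ 660 (meets base)
DTI = 2,865/6,300 = 45.5% > 43% — standard DTI limit exceeded.
Reserves = 17,750/1,020 = 17.4 months ≥ 2
DTI 45.5% is within the 43%–48% exception band; checking compensating factors.
Override check — reserves: 17.4 mo (ok); score: 781 (ok).
Both override conditions satisfied; DTI exception granted.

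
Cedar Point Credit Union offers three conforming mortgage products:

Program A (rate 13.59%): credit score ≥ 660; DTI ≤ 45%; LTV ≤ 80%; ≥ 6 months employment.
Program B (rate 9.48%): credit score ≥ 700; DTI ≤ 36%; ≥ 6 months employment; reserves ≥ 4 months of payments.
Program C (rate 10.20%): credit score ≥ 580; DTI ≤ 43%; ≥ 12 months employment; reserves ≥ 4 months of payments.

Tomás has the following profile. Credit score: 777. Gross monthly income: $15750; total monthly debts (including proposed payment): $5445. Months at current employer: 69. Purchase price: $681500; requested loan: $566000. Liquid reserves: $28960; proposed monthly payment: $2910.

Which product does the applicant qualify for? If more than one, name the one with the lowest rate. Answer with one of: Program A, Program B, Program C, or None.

DTI = 5,445/15,750 = 34.6%.
LTV = 566,000/681,500 = 83.1%.
Reserves = 28,960/2,910 = 10.0 months.
Program A: score 777 ≥ 660; DTI 34.6% ≤ 45%; LTV 83.1% > 80%; employment 69 ≥ 6 mo → does not qualify.
Program B: score 777 ≥ 700; DTI 34.6% ≤ 36%; employment 69 ≥ 6 mo; reserves 10.0 ≥ 4 mo → qualifies.
Program C: score 777 ≥ 580; DTI 34.6% ≤ 43%; employment 69 ≥ 12 mo; reserves 10.0 ≥ 4 mo → qualifies.
Qualifying: Program B, Program C. Lowest rate is 9.48% → Program B.

Program B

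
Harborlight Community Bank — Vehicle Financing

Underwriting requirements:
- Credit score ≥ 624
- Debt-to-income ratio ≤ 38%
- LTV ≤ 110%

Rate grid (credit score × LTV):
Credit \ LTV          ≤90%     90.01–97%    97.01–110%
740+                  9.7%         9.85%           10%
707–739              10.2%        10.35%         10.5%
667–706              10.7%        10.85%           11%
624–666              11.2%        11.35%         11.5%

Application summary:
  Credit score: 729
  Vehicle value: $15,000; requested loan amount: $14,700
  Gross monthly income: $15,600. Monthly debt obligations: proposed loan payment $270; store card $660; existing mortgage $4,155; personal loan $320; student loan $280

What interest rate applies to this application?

Credit score 729 ≥ 624; Total monthly debts = (270 + 660 + 4,155 + 320 + 280) = 5,685. DTI = 5,685/15,600 = 36.4% ≤ 38%
Loan-to-value = 14,700/15,000 = 98% — pass (110% max)
Credit 729 → row 707–739; LTV 98% → column 97.01–110%. Grid cell → 10.5%.

10.5%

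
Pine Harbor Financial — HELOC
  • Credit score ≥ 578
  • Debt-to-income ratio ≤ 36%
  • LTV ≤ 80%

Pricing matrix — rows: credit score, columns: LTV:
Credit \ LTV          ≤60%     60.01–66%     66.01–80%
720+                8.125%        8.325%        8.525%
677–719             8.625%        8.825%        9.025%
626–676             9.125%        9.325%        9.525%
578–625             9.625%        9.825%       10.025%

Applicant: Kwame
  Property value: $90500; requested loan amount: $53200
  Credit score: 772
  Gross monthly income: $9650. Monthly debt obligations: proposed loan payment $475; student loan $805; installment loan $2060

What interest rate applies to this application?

Credit score 772 ≥ 578; Total monthly debts = (475 + 805 + 2,060) = 3,340. DTI = 3,340/9,650 = 34.6% ≤ 36%
Loan-to-value = 53,200/90,500 = 58.8% — pass (80% max)
Score 772 is in the 720+ band; LTV 58.8% is in the ≤60% band → 8.125%.

8.125%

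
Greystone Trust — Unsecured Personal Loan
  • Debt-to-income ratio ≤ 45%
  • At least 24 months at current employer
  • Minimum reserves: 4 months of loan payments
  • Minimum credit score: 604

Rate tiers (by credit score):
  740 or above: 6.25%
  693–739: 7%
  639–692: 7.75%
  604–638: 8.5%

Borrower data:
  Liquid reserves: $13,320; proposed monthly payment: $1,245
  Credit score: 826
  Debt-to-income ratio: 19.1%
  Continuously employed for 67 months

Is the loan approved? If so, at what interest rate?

Credit score 826 ≥ 604 (meets minimum)
Liquid reserves cover 13,320/1,245 = 10.7 months — ≥ 4 required
Employment 67 ≥ 24 months
Debt-to-income 19.1% vs 45% cap — pass
All requirements met. Score 826 falls in the 740 or above tier → 6.25%.

Approved at 6.25%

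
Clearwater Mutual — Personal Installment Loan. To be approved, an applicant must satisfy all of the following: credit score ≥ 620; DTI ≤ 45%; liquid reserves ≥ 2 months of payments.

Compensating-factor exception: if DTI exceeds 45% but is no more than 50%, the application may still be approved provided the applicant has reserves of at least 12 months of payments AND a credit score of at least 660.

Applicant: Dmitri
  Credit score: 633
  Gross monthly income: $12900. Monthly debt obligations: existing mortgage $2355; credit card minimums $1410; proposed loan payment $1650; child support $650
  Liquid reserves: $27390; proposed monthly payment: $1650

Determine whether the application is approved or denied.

Credit score 633 ≥ 620 (meets base)
Total debts = (2,355 + 1,410 + 1,650 + 650) = 6,065. DTI = 6,065/12,900 = 47% > 45% — standard DTI limit exceeded.
Liquid reserves cover 27,390/1,650 = 16.6 months — ≥ 2 required
47% falls in the override range (45%–50%), so the compensating-factor test applies.
Reserves 16.6 ≥ 12 months; credit score 633 < 660.
Override conditions not both satisfied; exception does not apply.

Denied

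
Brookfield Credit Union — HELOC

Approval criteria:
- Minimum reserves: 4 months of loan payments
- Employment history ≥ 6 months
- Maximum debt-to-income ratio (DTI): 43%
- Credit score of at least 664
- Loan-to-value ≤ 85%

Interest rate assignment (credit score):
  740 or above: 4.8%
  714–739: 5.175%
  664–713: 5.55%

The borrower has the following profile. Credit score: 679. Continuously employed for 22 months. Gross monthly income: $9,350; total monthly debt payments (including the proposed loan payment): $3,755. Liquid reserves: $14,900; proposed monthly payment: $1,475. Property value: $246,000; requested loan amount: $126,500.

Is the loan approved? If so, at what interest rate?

Approved at 5.55%

Credit score 679 ≥ 664 (meets minimum)
Employment 22 ≥ 6 months
Liquid reserves cover 14,900/1,475 = 10.1 months — ≥ 4 required
DTI: 3,755 ÷ 9,350 = 40.2%, within the 43% cap
Loan-to-value = 126,500/246,000 = 51.4% — pass (85% max)
All requirements met. Score 679 falls in the 664–713 tier → 5.55%.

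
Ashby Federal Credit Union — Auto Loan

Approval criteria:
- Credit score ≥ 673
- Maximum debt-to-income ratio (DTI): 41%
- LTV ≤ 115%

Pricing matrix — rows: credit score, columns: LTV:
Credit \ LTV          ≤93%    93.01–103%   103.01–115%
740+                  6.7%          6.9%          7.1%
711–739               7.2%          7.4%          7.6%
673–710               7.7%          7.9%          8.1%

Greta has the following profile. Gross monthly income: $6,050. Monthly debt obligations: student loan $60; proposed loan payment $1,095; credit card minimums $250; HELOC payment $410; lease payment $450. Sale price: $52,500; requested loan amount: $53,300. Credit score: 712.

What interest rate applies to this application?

7.4%

Credit score 712 ≥ 673; Total monthly debts = (60 + 1,095 + 250 + 410 + 450) = 2,265. DTI = 2,265/6,050 = 37.4% ≤ 41%
Loan-to-value = 53,300/52,500 = 101.5% — pass (115% max)
Row: 712 falls in 711–739. Column: 101.5% falls in 93.01–103%. Rate = 7.4%.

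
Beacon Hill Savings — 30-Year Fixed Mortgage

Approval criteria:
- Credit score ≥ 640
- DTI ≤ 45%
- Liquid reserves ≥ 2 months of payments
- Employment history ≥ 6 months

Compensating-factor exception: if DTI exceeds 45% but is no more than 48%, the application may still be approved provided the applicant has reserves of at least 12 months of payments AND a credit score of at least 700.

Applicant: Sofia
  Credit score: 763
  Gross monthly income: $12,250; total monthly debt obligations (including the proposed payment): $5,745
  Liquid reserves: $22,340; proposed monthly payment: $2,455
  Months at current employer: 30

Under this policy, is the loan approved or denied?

Denied

Credit score 763 ≥ 640 (meets base)
DTI: 5,745 ÷ 12,250 = 46.9%, over the 45% base limit.
Reserves = 22,340/2,455 = 9.1 months ≥ 2
Employment 30 ≥ 6 months
DTI 46.9% is within the 45%–48% exception band; checking compensating factors.
Reserves 9.1 < 12 months; credit score 763 ≥ 700.
Override conditions not both satisfied; exception does not apply.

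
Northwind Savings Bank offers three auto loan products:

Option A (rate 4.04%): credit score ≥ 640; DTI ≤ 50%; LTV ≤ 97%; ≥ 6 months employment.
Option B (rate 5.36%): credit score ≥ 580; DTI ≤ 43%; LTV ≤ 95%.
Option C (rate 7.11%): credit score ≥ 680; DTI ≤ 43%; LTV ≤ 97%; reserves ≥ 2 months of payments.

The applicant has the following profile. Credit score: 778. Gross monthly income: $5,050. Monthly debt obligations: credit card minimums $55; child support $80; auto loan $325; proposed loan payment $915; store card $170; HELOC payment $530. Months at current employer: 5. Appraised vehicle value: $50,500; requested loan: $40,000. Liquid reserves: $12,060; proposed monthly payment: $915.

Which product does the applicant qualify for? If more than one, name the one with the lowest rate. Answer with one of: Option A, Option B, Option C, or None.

Total debts = (55 + 80 + 325 + 915 + 170 + 530) = 2,075; DTI = 2,075/5,050 = 41.1%.
LTV = 40,000/50,500 = 79.2%.
Reserves = 12,060/915 = 13.2 months.
Option A: score 778 ≥ 640; DTI 41.1% ≤ 50%; LTV 79.2% ≤ 97%; employment 5 < 6 mo → does not qualify.
Option B: score 778 ≥ 580; DTI 41.1% ≤ 43%; LTV 79.2% ≤ 95% → qualifies.
Option C: score 778 ≥ 680; DTI 41.1% ≤ 43%; LTV 79.2% ≤ 97%; reserves 13.2 ≥ 2 mo → qualifies.
Qualifying: Option B, Option C. Lowest rate is 5.36% → Option B.

Option B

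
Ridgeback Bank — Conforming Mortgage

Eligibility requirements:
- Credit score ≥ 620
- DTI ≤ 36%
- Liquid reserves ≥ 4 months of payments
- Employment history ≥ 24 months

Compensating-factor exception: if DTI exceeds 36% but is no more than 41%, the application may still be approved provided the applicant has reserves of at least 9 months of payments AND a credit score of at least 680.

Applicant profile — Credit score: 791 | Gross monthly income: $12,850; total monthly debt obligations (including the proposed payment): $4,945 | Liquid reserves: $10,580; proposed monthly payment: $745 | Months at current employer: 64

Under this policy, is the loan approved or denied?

Approved

Credit score 791 ≥ 620 (meets base)
DTI = 4,945/12,850 = 38.5% > 36% — standard DTI limit exceeded.
Reserves: 10,580 ÷ 745 = 14.2 months (meets 4-month minimum)
Employment 64 ≥ 24 months
38.5% falls in the override range (36%–41%), so the compensating-factor test applies.
Override check — reserves: 14.2 mo (ok); score: 791 (ok).
Both override conditions satisfied; DTI exception granted.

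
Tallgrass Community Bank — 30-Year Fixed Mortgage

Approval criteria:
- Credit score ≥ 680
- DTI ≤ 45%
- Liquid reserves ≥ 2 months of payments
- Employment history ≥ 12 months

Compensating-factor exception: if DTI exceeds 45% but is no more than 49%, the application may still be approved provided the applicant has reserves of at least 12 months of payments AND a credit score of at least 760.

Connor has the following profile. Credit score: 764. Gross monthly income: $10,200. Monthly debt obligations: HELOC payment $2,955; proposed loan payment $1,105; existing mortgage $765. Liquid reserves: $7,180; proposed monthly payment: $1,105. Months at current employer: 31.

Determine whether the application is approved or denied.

Denied

Credit score 764 ≥ 680 (meets base)
Total debts = (2,955 + 1,105 + 765) = 4,825. DTI = 4,825/10,200 = 47.3% > 45% — standard DTI limit exceeded.
Liquid reserves cover 7,180/1,105 = 6.5 months — ≥ 2 required
Employment 31 ≥ 12 months
DTI 47.3% is within the 45%–49% exception band; checking compensating factors.
Override check — reserves: 6.5 mo (short of 12); score: 764 (ok).
Compensating-factor requirement not fully met.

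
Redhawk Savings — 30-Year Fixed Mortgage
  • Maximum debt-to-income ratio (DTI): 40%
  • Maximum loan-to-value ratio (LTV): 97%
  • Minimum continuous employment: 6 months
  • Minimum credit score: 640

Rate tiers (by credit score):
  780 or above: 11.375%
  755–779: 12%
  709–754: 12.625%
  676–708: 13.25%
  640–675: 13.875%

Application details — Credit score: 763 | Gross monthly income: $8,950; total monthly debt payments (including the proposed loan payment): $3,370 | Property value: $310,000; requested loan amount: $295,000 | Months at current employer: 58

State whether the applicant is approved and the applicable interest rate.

Approved at 12%

Credit score 763 ≥ 640 (meets minimum)
DTI = 3,370/8,950 = 37.7% ≤ 40%
LTV = 295,000/310,000 = 95.2% ≤ 97%
Employment 58 ≥ 6 months
All requirements met. Score 763 falls in the 755–779 tier → 12%.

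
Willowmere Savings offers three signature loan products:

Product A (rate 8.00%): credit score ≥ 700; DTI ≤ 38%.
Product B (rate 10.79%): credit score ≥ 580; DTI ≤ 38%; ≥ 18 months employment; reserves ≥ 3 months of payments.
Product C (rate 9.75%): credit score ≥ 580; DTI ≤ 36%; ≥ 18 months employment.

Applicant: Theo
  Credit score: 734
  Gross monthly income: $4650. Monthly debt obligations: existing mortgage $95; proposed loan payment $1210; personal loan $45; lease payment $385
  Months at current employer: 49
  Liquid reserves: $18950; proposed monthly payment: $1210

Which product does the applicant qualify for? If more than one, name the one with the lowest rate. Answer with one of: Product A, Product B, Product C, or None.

Product A

Total debts = (95 + 1,210 + 45 + 385) = 1,735; DTI = 1,735/4,650 = 37.3%.
Reserves = 18,950/1,210 = 15.7 months.
Product A: score 734 ≥ 700; DTI 37.3% ≤ 38% → qualifies.
Product B: score 734 ≥ 580; DTI 37.3% ≤ 38%; employment 49 ≥ 18 mo; reserves 15.7 ≥ 3 mo → qualifies.
Product C: score 734 ≥ 580; DTI 37.3% > 36%; employment 49 ≥ 18 mo → does not qualify.
Qualifying: Product A, Product B. Lowest rate is 8.00% → Product A.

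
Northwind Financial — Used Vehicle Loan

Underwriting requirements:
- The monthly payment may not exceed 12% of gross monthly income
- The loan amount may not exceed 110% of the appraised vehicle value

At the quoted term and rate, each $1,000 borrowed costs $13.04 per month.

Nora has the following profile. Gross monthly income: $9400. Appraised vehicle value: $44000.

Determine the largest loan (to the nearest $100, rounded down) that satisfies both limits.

$48,400

Payment cap: 12% × $9,400 = $1,128/month.
At $13.04 per $1,000, that supports 1,128/13.04 × 1,000 ≈ $86,503 → $86,500.
LTV cap: 110% × $44,000 = $48,400 → $48,400.
Binding constraint: loan-to-value.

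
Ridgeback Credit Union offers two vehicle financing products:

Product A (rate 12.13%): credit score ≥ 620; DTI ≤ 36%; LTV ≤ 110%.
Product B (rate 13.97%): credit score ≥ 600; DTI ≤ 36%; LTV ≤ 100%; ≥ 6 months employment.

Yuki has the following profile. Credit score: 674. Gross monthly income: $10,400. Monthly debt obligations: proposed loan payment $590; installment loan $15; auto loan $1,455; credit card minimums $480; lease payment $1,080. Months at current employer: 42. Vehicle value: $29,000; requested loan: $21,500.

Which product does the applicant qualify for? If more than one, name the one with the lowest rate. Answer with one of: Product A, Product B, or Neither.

Product A

Total debts = (590 + 15 + 1,455 + 480 + 1,080) = 3,620; DTI = 3,620/10,400 = 34.8%.
LTV = 21,500/29,000 = 74.1%.
Product A: score 674 ≥ 620; DTI 34.8% ≤ 36%; LTV 74.1% ≤ 110% → qualifies.
Product B: score 674 ≥ 600; DTI 34.8% ≤ 36%; LTV 74.1% ≤ 100%; employment 42 ≥ 6 mo → qualifies.
Qualifying: Product A, Product B. Lowest rate is 12.13% → Product A.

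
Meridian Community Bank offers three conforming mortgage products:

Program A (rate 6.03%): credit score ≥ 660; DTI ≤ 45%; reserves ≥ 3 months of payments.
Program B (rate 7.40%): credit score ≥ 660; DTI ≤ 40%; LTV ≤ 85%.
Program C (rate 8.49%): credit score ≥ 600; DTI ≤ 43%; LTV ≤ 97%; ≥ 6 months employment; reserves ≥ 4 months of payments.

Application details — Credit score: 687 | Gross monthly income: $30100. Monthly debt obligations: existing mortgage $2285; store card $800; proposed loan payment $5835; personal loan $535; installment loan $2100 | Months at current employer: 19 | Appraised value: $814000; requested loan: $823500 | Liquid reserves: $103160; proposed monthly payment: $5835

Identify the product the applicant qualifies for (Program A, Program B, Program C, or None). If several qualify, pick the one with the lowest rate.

Program A

Total debts = (2,285 + 800 + 5,835 + 535 + 2,100) = 11,555; DTI = 11,555/30,100 = 38.4%.
LTV = 823,500/814,000 = 101.2%.
Reserves = 103,160/5,835 = 17.7 months.
Program A: score 687 ≥ 660; DTI 38.4% ≤ 45%; reserves 17.7 ≥ 3 mo → qualifies.
Program B: score 687 ≥ 660; DTI 38.4% ≤ 40%; LTV 101.2% > 85% → does not qualify.
Program C: score 687 ≥ 600; DTI 38.4% ≤ 43%; LTV 101.2% > 97%; employment 19 ≥ 6 mo; reserves 17.7 ≥ 4 mo → does not qualify.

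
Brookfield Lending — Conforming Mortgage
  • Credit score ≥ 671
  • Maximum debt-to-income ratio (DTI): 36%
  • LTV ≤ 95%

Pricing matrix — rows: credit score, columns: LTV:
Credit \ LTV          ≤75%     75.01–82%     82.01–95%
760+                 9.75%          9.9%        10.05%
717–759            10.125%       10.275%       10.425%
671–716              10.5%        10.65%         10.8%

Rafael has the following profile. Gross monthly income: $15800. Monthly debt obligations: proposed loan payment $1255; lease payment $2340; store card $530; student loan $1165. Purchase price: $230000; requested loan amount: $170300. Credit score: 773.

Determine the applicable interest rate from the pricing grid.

9.75%

Credit score 773 ≥ 671; Total monthly debts = (1,255 + 2,340 + 530 + 1,165) = 5,290. DTI = 5,290/15,800 = 33.5% ≤ 36%
LTV: 170,300 ÷ 230,000 = 74%, within 95% cap
Row: 773 falls in 760+. Column: 74% falls in ≤75%. Rate = 9.75%.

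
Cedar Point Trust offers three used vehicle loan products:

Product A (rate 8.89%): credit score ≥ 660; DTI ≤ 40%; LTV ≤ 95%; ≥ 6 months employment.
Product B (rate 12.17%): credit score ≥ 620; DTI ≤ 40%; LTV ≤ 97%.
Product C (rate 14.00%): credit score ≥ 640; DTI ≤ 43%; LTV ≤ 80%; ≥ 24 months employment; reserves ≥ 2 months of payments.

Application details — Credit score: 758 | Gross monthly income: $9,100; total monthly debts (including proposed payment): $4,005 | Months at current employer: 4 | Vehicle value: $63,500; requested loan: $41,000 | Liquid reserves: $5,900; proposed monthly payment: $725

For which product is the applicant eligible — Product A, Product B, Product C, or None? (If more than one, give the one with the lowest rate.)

None

DTI = 4,005/9,100 = 44%.
LTV = 41,000/63,500 = 64.6%.
Reserves = 5,900/725 = 8.1 months.
Product A: score 758 ≥ 660; DTI 44% > 40%; LTV 64.6% ≤ 95%; employment 4 < 6 mo → does not qualify.
Product B: score 758 ≥ 620; DTI 44% > 40%; LTV 64.6% ≤ 97% → does not qualify.
Product C: score 758 ≥ 640; DTI 44% > 43%; LTV 64.6% ≤ 80%; employment 4 < 24 mo; reserves 8.1 ≥ 2 mo → does not qualify.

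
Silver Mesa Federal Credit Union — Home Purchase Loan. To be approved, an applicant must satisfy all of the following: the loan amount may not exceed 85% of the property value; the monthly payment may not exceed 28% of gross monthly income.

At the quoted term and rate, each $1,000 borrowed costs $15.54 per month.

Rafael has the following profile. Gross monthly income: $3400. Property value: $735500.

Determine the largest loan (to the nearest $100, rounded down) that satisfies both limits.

$61,200

Payment cap: 28% × $3,400 = $952/month.
At $15.54 per $1,000, that supports 952/15.54 × 1,000 ≈ $61,261 → $61,200.
LTV cap: 85% × $735,500 = $625,175 → $625,100.
Binding constraint: payment-to-income.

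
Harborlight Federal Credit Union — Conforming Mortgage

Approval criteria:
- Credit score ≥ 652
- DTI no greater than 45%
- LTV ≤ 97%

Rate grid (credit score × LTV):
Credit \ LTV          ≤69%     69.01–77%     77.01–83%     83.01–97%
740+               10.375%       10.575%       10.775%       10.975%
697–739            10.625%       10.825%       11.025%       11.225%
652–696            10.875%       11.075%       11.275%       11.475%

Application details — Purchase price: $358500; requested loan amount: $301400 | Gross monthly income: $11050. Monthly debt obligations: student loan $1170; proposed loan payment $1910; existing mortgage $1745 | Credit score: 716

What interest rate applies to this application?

Credit score 716 ≥ 652; Total monthly debts = (1,170 + 1,910 + 1,745) = 4,825. DTI = 4,825/11,050 = 43.7% ≤ 45%
LTV = 301,400/358,500 = 84.1% ≤ 97%
Row: 716 falls in 697–739. Column: 84.1% falls in 83.01–97%. Rate = 11.225%.

11.225%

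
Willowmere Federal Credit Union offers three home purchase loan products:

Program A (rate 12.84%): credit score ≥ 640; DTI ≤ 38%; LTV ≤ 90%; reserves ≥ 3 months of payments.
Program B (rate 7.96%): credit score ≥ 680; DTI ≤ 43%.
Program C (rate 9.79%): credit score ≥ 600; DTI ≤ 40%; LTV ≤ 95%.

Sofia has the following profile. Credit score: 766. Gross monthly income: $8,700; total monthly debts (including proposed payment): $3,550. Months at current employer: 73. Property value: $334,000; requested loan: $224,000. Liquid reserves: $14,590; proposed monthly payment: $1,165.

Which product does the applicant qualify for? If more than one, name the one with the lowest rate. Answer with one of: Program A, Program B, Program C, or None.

DTI = 3,550/8,700 = 40.8%.
LTV = 224,000/334,000 = 67.1%.
Reserves = 14,590/1,165 = 12.5 months.
Program A: score 766 ≥ 640; DTI 40.8% > 38%; LTV 67.1% ≤ 90%; reserves 12.5 ≥ 3 mo → does not qualify.
Program B: score 766 ≥ 680; DTI 40.8% ≤ 43% → qualifies.
Program C: score 766 ≥ 600; DTI 40.8% > 40%; LTV 67.1% ≤ 95% → does not qualify.

Program B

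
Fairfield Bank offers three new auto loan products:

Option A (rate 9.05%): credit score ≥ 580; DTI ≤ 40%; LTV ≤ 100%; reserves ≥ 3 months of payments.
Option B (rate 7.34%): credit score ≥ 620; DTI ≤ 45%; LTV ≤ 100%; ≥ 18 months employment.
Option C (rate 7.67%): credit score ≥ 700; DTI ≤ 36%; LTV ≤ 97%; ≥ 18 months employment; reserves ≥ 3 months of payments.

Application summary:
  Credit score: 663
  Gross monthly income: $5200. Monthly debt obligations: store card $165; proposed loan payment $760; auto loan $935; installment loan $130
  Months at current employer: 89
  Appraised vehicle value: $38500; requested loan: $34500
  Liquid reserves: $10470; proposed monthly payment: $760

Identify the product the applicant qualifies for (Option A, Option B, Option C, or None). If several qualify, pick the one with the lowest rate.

Total debts = (165 + 760 + 935 + 130) = 1,990; DTI = 1,990/5,200 = 38.3%.
LTV = 34,500/38,500 = 89.6%.
Reserves = 10,470/760 = 13.8 months.
Option A: score 663 ≥ 580; DTI 38.3% ≤ 40%; LTV 89.6% ≤ 100%; reserves 13.8 ≥ 3 mo → qualifies.
Option B: score 663 ≥ 620; DTI 38.3% ≤ 45%; LTV 89.6% ≤ 100%; employment 89 ≥ 18 mo → qualifies.
Option C: score 663 < 700; DTI 38.3% > 36%; LTV 89.6% ≤ 97%; employment 89 ≥ 18 mo; reserves 13.8 ≥ 3 mo → does not qualify.
Qualifying: Option A, Option B. Lowest rate is 7.34% → Option B.

Option B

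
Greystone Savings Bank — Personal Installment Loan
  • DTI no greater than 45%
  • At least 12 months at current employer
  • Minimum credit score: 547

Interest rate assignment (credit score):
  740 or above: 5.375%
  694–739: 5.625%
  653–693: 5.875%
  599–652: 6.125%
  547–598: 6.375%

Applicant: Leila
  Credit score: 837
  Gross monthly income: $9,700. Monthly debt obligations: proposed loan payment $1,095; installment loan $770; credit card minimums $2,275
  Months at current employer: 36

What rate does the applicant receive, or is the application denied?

Credit score 837 ≥ 547 (meets minimum)
Employment 36 ≥ 12 months
Total monthly debts = (1,095 + 770 + 2,275) = 4,140. DTI = 4,140/9,700 = 42.7% ≤ 45%
All requirements met. Score 837 falls in the 740 or above tier → 5.375%.

Approved at 5.375%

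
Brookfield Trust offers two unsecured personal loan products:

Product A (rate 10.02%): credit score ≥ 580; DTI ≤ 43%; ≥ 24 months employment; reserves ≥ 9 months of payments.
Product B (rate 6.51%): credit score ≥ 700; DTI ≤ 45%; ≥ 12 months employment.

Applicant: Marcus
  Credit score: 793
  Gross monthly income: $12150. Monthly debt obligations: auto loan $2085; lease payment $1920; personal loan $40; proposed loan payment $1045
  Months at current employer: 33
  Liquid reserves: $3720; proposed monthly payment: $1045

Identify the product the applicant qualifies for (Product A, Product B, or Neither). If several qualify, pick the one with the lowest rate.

Product B

Total debts = (2,085 + 1,920 + 40 + 1,045) = 5,090; DTI = 5,090/12,150 = 41.9%.
Reserves = 3,720/1,045 = 3.6 months.
Product A: score 793 ≥ 580; DTI 41.9% ≤ 43%; employment 33 ≥ 24 mo; reserves 3.6 < 9 mo → does not qualify.
Product B: score 793 ≥ 700; DTI 41.9% ≤ 45%; employment 33 ≥ 12 mo → qualifies.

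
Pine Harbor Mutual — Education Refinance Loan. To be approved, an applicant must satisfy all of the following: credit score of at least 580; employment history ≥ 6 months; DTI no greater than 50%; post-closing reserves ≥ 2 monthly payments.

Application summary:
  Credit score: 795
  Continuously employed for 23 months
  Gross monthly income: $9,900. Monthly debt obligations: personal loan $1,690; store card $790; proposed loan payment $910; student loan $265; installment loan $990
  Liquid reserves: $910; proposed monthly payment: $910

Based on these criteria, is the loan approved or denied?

Denied

Credit score 795 ≥ 580 (meets)
Employment 23 ≥ 6 months
Total monthly debts = (1,690 + 790 + 910 + 265 + 990) = 4,645. DTI: 4,645 ÷ 9,900 = 46.9%, within the 50% cap
Reserves = 910/910 = 1.0 months < 2
Fails on reserves.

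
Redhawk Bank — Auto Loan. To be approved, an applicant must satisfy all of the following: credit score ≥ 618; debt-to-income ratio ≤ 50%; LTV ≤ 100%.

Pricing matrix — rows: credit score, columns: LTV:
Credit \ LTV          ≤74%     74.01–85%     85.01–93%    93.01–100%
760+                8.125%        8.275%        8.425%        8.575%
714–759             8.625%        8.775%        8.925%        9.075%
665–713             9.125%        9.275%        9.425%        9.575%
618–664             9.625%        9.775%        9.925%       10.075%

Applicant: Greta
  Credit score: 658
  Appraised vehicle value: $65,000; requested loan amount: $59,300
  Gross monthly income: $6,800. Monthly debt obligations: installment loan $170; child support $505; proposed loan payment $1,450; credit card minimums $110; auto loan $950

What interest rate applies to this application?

Credit score 658 ≥ 618; Total monthly debts = (170 + 505 + 1,450 + 110 + 950) = 3,185. DTI = 3,185/6,800 = 46.8% ≤ 50%
Loan-to-value = 59,300/65,000 = 91.2% — pass (100% max)
Credit 658 → row 618–664; LTV 91.2% → column 85.01–93%. Grid cell → 9.925%.

9.925%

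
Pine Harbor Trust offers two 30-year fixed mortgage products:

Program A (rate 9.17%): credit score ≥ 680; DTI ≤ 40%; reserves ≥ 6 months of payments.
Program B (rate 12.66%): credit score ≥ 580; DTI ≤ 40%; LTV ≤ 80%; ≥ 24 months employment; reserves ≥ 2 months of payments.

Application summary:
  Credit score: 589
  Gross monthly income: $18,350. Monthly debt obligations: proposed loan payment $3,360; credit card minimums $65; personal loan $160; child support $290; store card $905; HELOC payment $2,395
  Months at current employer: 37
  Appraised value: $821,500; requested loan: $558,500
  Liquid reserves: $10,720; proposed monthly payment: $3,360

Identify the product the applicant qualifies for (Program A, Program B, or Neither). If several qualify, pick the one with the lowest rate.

Program B

Total debts = (3,360 + 65 + 160 + 290 + 905 + 2,395) = 7,175; DTI = 7,175/18,350 = 39.1%.
LTV = 558,500/821,500 = 68%.
Reserves = 10,720/3,360 = 3.2 months.
Program A: score 589 < 680; DTI 39.1% ≤ 40%; reserves 3.2 < 6 mo → does not qualify.
Program B: score 589 ≥ 580; DTI 39.1% ≤ 40%; LTV 68% ≤ 80%; employment 37 ≥ 24 mo; reserves 3.2 ≥ 2 mo → qualifies.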